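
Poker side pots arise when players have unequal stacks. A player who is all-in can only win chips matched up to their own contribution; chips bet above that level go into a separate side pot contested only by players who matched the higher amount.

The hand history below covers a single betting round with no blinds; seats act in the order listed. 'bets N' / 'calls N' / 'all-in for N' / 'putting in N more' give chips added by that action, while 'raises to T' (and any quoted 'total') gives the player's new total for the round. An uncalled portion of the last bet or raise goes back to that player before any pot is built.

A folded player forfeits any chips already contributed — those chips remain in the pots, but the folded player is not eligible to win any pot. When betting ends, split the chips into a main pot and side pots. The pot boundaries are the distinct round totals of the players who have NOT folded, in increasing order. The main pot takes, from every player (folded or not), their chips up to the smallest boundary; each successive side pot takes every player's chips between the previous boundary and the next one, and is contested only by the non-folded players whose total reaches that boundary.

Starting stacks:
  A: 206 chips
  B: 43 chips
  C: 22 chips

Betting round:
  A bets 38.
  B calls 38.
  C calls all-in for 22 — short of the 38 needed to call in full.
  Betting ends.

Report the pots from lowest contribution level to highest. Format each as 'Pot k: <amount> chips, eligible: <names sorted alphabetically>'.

Contributions: A=38, B=38, C=22
Pot levels (distinct totals of non-folded players): 22, 38
Layer 1-22: 22 each from A, B, C = 22*3 = 66 chips; eligible A, B, C
Layer 23-38: 16 each from A, B = 16*2 = 32 chips; eligible A, B

Pot 1: 66 chips, eligible: A, B, C
Pot 2: 32 chips, eligible: A, B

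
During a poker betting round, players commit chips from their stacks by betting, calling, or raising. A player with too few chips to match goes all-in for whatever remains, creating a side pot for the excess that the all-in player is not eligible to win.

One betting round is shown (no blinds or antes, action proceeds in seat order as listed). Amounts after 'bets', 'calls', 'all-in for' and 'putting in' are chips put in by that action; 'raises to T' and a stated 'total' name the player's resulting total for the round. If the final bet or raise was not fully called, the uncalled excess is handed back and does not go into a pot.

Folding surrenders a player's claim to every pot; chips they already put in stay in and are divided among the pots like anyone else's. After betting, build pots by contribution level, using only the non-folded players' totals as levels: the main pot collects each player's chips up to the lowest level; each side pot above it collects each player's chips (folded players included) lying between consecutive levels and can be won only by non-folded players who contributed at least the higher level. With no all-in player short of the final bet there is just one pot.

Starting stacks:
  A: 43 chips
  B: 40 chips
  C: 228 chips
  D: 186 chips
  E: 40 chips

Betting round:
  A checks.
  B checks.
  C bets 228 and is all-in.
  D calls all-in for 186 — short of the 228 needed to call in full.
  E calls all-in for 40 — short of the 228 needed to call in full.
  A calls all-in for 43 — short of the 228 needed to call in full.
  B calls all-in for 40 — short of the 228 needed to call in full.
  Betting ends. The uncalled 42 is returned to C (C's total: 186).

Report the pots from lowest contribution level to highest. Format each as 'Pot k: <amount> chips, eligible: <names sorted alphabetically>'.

Pot 1: 200 chips, eligible: A, B, C, D, E
Pot 2: 9 chips, eligible: A, C, D
Pot 3: 286 chips, eligible: C, D

Derivation:
Contributions (after 42 returned to C): A=43, B=40, C=186, D=186, E=40
Pot levels (distinct totals of non-folded players): 40, 43, 186
Layer 1-40: 40 each from A, B, C, D, E = 40*5 = 200 chips; eligible A, B, C, D, E
Layer 41-43: 3 each from A, C, D = 3*3 = 9 chips; eligible A, C, D
Layer 44-186: 143 each from C, D = 143*2 = 286 chips; eligible C, D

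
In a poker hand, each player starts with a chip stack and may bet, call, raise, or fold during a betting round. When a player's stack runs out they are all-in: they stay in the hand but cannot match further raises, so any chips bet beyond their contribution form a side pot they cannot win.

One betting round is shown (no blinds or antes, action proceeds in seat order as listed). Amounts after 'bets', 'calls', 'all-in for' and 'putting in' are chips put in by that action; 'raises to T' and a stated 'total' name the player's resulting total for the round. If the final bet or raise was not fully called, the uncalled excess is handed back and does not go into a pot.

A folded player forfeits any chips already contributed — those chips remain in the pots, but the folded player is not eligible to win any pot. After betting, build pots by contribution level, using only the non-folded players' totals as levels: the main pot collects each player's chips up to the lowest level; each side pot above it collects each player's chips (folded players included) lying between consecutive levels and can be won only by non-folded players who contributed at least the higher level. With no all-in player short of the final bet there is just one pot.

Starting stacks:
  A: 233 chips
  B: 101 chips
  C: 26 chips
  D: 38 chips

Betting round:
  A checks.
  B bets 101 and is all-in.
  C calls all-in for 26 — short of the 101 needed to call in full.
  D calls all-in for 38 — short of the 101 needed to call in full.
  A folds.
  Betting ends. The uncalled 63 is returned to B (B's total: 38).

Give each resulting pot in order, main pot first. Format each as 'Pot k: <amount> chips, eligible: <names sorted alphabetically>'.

Contributions (after 63 returned to B): B=38, C=26, D=38
Folded: A
Pot levels (distinct totals of non-folded players): 26, 38
Layer 1-26: 26 each from B, C, D = 26*3 = 78 chips; eligible B, C, D
Layer 27-38: 12 each from B, D = 12*2 = 24 chips; eligible B, D

Pot 1: 78 chips, eligible: B, C, D
Pot 2: 24 chips, eligible: B, D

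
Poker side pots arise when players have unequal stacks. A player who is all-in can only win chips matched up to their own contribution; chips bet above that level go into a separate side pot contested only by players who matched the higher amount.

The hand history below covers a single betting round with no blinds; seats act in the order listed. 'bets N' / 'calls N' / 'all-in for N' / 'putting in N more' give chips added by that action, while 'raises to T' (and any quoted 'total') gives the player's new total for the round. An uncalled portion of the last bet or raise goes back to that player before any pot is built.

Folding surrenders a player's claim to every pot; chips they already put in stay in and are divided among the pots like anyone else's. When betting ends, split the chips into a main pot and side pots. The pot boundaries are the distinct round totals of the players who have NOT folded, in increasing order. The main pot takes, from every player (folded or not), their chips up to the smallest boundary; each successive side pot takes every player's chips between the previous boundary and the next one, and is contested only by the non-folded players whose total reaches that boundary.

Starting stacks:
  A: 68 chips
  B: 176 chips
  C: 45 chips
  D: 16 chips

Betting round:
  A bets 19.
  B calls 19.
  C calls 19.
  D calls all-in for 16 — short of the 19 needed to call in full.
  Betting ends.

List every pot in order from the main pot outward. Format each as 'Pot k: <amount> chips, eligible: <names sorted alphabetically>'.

Contributions: A=19, B=19, C=19, D=16
Pot levels (distinct totals of non-folded players): 16, 19
Layer 1-16: 16 each from A, B, C, D = 16*4 = 64 chips; eligible A, B, C, D
Layer 17-19: 3 each from A, B, C = 3*3 = 9 chips; eligible A, B, C

Pot 1: 64 chips, eligible: A, B, C, D
Pot 2: 9 chips, eligible: A, B, C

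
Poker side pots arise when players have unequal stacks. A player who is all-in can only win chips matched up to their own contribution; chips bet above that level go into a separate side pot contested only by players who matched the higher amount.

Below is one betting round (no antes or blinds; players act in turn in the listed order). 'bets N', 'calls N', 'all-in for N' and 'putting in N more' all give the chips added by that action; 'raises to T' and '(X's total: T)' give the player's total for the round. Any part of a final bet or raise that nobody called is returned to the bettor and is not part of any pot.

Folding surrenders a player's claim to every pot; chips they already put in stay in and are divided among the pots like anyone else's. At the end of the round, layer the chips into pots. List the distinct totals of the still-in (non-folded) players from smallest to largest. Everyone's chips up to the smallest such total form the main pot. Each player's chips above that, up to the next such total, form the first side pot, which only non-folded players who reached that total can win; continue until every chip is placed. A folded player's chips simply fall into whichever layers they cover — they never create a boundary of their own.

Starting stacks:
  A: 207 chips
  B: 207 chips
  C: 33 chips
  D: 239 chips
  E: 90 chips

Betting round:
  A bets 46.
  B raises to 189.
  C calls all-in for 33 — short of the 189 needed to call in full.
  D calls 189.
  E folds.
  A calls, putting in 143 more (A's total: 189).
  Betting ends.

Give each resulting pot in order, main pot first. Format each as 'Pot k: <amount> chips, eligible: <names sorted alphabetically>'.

Contributions: A=189, B=189, C=33, D=189
Folded: E
Pot levels (distinct totals of non-folded players): 33, 189
Layer 1-33: 33 each from A, B, C, D = 33*4 = 132 chips; eligible A, B, C, D
Layer 34-189: 156 each from A, B, D = 156*3 = 468 chips; eligible A, B, D

Pot 1: 132 chips, eligible: A, B, C, D
Pot 2: 468 chips, eligible: A, B, D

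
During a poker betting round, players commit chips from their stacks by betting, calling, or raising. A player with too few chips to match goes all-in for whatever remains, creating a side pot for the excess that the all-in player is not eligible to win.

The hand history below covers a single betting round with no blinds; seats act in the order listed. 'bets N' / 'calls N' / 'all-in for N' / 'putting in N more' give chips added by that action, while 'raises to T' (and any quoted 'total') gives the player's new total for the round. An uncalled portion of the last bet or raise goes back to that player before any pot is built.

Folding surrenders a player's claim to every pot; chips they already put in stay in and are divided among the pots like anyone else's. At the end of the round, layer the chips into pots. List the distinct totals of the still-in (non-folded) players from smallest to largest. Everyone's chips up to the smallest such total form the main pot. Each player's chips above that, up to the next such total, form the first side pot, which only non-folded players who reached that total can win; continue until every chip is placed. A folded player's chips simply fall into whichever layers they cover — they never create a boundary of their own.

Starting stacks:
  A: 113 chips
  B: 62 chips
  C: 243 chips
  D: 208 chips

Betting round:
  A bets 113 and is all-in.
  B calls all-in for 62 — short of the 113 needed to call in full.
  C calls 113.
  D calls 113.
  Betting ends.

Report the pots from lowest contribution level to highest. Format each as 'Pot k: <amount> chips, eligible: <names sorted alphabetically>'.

Contributions: A=113, B=62, C=113, D=113
Pot levels (distinct totals of non-folded players): 62, 113
Layer 1-62: 62 each from A, B, C, D = 62*4 = 248 chips; eligible A, B, C, D
Layer 63-113: 51 each from A, C, D = 51*3 = 153 chips; eligible A, C, D

Pot 1: 248 chips, eligible: A, B, C, D
Pot 2: 153 chips, eligible: A, C, D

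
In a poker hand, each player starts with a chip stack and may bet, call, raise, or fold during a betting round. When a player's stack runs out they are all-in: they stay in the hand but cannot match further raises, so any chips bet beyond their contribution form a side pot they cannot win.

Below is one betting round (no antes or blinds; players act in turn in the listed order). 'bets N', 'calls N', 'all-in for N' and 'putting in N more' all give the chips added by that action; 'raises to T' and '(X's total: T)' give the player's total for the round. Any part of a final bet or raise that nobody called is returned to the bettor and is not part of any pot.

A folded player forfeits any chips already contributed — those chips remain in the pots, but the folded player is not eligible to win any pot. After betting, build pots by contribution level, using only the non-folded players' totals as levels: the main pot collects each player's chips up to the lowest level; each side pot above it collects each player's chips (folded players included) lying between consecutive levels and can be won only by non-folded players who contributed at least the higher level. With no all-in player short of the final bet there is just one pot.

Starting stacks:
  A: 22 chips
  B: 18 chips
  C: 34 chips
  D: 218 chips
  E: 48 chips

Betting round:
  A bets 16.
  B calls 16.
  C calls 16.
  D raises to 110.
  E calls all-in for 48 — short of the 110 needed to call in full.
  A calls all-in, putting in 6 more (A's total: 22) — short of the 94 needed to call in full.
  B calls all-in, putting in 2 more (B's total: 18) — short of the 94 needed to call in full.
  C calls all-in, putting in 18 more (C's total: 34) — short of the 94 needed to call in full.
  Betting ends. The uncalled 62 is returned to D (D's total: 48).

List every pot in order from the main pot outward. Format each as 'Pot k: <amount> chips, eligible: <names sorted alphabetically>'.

Pot 1: 90 chips, eligible: A, B, C, D, E
Pot 2: 16 chips, eligible: A, C, D, E
Pot 3: 36 chips, eligible: C, D, E
Pot 4: 28 chips, eligible: D, E

Derivation:
Contributions (after 62 returned to D): A=22, B=18, C=34, D=48, E=48
Pot levels (distinct totals of non-folded players): 18, 22, 34, 48
Layer 1-18: 18 each from A, B, C, D, E = 18*5 = 90 chips; eligible A, B, C, D, E
Layer 19-22: 4 each from A, C, D, E = 4*4 = 16 chips; eligible A, C, D, E
Layer 23-34: 12 each from C, D, E = 12*3 = 36 chips; eligible C, D, E
Layer 35-48: 14 each from D, E = 14*2 = 28 chips; eligible D, E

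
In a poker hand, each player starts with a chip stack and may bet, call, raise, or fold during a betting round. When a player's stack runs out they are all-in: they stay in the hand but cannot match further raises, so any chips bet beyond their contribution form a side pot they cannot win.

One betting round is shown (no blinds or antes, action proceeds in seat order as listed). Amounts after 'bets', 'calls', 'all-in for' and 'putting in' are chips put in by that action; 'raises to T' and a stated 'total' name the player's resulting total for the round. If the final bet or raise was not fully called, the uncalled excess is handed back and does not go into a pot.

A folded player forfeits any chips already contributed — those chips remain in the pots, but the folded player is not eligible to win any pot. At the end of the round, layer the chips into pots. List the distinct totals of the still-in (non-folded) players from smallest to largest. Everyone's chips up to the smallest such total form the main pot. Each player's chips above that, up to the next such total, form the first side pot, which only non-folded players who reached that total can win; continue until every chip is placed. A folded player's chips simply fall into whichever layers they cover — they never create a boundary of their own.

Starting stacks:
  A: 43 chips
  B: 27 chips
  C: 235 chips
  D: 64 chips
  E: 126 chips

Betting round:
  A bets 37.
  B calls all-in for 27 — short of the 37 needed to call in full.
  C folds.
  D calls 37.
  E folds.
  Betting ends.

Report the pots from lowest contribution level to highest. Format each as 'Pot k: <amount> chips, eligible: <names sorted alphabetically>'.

Pot 1: 81 chips, eligible: A, B, D
Pot 2: 20 chips, eligible: A, D

Derivation:
Contributions: A=37, B=27, D=37
Folded: C, E
Pot levels (distinct totals of non-folded players): 27, 37
Layer 1-27: 27 each from A, B, D = 27*3 = 81 chips; eligible A, B, D
Layer 28-37: 10 each from A, D = 10*2 = 20 chips; eligible A, D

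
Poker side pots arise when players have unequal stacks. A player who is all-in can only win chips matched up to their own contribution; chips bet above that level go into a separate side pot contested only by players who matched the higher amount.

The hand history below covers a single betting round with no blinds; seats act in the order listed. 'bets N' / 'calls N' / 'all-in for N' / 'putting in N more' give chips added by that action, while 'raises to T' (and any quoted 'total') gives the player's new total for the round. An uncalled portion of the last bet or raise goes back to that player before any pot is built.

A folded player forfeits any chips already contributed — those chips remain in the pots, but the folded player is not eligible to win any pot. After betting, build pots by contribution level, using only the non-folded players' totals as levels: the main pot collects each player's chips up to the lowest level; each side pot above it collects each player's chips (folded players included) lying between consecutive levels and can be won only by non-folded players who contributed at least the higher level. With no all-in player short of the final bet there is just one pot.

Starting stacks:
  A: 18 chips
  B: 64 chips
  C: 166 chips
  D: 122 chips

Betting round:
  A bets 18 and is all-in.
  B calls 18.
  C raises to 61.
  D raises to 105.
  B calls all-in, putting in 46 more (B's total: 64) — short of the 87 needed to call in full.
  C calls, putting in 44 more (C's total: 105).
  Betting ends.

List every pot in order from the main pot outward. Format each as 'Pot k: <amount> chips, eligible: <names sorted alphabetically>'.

Pot 1: 72 chips, eligible: A, B, C, D
Pot 2: 138 chips, eligible: B, C, D
Pot 3: 82 chips, eligible: C, D

Derivation:
Contributions: A=18, B=64, C=105, D=105
Pot levels (distinct totals of non-folded players): 18, 64, 105
Layer 1-18: 18 each from A, B, C, D = 18*4 = 72 chips; eligible A, B, C, D
Layer 19-64: 46 each from B, C, D = 46*3 = 138 chips; eligible B, C, D
Layer 65-105: 41 each from C, D = 41*2 = 82 chips; eligible C, D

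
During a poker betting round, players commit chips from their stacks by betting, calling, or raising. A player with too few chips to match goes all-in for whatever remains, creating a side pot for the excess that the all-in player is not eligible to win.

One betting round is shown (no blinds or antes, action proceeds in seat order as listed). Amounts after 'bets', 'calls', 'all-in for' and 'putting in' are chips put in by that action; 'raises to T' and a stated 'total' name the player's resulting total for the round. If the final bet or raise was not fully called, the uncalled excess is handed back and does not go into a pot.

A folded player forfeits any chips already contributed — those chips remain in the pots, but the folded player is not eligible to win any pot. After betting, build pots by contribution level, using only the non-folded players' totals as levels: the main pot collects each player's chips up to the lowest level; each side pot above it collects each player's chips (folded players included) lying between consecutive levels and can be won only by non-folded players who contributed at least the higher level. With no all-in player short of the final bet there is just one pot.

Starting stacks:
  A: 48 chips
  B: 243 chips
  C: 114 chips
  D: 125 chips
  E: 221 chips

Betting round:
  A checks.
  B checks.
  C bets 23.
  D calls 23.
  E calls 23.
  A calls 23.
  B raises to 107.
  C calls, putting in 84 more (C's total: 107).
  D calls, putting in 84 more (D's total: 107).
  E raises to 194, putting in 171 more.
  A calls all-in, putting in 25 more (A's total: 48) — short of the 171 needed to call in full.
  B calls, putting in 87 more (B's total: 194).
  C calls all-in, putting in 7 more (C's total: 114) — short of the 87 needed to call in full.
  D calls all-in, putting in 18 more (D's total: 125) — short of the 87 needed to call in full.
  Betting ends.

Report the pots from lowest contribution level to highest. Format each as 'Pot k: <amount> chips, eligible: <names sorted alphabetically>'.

Contributions: A=48, B=194, C=114, D=125, E=194
Pot levels (distinct totals of non-folded players): 48, 114, 125, 194
Layer 1-48: 48 each from A, B, C, D, E = 48*5 = 240 chips; eligible A, B, C, D, E
Layer 49-114: 66 each from B, C, D, E = 66*4 = 264 chips; eligible B, C, D, E
Layer 115-125: 11 each from B, D, E = 11*3 = 33 chips; eligible B, D, E
Layer 126-194: 69 each from B, E = 69*2 = 138 chips; eligible B, E

Pot 1: 240 chips, eligible: A, B, C, D, E
Pot 2: 264 chips, eligible: B, C, D, E
Pot 3: 33 chips, eligible: B, D, E
Pot 4: 138 chips, eligible: B, E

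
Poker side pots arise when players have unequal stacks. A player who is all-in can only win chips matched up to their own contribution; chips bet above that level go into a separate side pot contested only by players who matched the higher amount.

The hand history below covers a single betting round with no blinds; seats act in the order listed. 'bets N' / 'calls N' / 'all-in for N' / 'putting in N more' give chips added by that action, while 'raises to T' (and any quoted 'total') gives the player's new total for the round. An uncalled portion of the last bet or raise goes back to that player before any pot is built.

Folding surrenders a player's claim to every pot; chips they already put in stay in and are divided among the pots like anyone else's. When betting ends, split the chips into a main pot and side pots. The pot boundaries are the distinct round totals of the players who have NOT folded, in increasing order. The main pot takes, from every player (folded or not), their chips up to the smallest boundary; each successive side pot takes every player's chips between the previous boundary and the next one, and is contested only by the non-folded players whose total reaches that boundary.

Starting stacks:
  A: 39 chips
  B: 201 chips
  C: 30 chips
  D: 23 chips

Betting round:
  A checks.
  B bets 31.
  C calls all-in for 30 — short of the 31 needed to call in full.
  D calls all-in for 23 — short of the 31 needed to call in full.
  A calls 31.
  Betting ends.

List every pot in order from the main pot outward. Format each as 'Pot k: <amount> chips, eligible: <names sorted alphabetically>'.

Contributions: A=31, B=31, C=30, D=23
Pot levels (distinct totals of non-folded players): 23, 30, 31
Layer 1-23: 23 each from A, B, C, D = 23*4 = 92 chips; eligible A, B, C, D
Layer 24-30: 7 each from A, B, C = 7*3 = 21 chips; eligible A, B, C
Layer 31-31: 1 each from A, B = 1*2 = 2 chips; eligible A, B

Pot 1: 92 chips, eligible: A, B, C, D
Pot 2: 21 chips, eligible: A, B, C
Pot 3: 2 chips, eligible: A, B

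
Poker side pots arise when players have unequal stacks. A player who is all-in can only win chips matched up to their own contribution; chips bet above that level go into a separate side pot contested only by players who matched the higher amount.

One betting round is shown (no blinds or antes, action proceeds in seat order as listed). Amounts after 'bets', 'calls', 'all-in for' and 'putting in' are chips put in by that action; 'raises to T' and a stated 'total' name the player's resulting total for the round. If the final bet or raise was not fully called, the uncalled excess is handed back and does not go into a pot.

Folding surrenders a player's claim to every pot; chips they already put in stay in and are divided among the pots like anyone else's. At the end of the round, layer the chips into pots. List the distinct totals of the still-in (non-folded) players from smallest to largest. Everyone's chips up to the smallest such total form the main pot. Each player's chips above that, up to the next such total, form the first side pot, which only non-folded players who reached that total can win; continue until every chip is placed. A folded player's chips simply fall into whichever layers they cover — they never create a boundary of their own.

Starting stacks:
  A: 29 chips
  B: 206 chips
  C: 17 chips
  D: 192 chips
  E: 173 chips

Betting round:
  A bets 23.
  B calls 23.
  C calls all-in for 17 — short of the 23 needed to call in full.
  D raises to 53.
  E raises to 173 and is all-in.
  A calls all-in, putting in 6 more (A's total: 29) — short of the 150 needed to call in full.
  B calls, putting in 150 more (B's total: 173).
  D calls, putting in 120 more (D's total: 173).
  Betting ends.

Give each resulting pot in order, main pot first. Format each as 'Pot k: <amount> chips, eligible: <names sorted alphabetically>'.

Contributions: A=29, B=173, C=17, D=173, E=173
Pot levels (distinct totals of non-folded players): 17, 29, 173
Layer 1-17: 17 each from A, B, C, D, E = 17*5 = 85 chips; eligible A, B, C, D, E
Layer 18-29: 12 each from A, B, D, E = 12*4 = 48 chips; eligible A, B, D, E
Layer 30-173: 144 each from B, D, E = 144*3 = 432 chips; eligible B, D, E

Pot 1: 85 chips, eligible: A, B, C, D, E
Pot 2: 48 chips, eligible: A, B, D, E
Pot 3: 432 chips, eligible: B, D, E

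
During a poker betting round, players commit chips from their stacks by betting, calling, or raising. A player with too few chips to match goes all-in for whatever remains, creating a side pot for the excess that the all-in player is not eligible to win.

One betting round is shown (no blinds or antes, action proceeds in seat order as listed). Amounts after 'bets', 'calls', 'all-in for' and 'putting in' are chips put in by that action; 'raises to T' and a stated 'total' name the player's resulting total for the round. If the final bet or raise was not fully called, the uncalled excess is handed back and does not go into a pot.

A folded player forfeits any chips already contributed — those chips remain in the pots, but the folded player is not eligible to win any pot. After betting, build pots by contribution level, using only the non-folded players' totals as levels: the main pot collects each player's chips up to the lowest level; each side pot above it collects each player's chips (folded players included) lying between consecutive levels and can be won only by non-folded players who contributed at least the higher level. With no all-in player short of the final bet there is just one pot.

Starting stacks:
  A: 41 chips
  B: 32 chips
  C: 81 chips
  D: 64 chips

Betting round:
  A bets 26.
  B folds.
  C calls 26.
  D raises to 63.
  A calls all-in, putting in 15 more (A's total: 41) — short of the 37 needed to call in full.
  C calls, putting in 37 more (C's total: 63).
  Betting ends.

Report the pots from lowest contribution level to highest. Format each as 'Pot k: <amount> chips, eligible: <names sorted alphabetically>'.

Contributions: A=41, C=63, D=63
Folded: B
Pot levels (distinct totals of non-folded players): 41, 63
Layer 1-41: 41 each from A, C, D = 41*3 = 123 chips; eligible A, C, D
Layer 42-63: 22 each from C, D = 22*2 = 44 chips; eligible C, D

Pot 1: 123 chips, eligible: A, C, D
Pot 2: 44 chips, eligible: C, D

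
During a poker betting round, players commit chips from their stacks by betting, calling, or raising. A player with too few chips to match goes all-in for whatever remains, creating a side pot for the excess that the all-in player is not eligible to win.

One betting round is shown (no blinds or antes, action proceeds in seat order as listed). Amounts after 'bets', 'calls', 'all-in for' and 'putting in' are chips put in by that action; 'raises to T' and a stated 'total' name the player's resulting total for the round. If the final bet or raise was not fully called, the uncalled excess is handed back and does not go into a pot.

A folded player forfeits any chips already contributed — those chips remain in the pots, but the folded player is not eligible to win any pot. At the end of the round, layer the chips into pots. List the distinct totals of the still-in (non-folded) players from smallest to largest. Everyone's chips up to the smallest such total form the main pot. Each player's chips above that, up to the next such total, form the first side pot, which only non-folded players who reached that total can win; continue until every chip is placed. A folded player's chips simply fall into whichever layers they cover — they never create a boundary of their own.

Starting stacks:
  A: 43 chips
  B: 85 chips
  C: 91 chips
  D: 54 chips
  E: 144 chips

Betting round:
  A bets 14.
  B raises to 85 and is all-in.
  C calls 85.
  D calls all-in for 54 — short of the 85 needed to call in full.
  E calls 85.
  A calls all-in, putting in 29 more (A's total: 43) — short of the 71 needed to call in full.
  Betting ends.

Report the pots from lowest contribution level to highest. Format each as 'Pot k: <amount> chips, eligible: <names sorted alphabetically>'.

Contributions: A=43, B=85, C=85, D=54, E=85
Pot levels (distinct totals of non-folded players): 43, 54, 85
Layer 1-43: 43 each from A, B, C, D, E = 43*5 = 215 chips; eligible A, B, C, D, E
Layer 44-54: 11 each from B, C, D, E = 11*4 = 44 chips; eligible B, C, D, E
Layer 55-85: 31 each from B, C, E = 31*3 = 93 chips; eligible B, C, E

Pot 1: 215 chips, eligible: A, B, C, D, E
Pot 2: 44 chips, eligible: B, C, D, E
Pot 3: 93 chips, eligible: B, C, E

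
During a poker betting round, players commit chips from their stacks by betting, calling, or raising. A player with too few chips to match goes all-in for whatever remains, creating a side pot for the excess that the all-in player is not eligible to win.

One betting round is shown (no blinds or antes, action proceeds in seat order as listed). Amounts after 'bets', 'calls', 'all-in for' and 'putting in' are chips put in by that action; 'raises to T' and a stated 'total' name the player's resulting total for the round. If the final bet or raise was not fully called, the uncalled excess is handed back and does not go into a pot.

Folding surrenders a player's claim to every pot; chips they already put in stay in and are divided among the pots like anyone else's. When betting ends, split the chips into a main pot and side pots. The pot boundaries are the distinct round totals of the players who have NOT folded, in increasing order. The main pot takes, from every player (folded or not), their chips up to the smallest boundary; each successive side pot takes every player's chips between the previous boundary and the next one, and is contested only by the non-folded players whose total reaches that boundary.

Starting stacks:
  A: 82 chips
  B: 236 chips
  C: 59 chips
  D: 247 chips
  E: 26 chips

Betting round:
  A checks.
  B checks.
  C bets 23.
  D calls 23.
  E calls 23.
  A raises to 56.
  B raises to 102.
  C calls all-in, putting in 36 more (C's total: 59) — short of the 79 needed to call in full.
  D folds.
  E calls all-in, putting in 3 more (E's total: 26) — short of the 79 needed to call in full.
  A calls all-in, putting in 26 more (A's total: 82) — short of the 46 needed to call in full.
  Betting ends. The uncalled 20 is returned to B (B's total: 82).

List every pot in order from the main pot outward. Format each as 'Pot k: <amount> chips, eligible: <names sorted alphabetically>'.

Contributions (after 20 returned to B): A=82, B=82, C=59, D=23, E=26
Folded: D
Pot levels (distinct totals of non-folded players): 26, 59, 82
Layer 1-26: A 26 + B 26 + C 26 + D 23 + E 26 = 127 chips; eligible A, B, C, E
Layer 27-59: 33 each from A, B, C = 33*3 = 99 chips; eligible A, B, C
Layer 60-82: 23 each from A, B = 23*2 = 46 chips; eligible A, B

Pot 1: 127 chips, eligible: A, B, C, E
Pot 2: 99 chips, eligible: A, B, C
Pot 3: 46 chips, eligible: A, B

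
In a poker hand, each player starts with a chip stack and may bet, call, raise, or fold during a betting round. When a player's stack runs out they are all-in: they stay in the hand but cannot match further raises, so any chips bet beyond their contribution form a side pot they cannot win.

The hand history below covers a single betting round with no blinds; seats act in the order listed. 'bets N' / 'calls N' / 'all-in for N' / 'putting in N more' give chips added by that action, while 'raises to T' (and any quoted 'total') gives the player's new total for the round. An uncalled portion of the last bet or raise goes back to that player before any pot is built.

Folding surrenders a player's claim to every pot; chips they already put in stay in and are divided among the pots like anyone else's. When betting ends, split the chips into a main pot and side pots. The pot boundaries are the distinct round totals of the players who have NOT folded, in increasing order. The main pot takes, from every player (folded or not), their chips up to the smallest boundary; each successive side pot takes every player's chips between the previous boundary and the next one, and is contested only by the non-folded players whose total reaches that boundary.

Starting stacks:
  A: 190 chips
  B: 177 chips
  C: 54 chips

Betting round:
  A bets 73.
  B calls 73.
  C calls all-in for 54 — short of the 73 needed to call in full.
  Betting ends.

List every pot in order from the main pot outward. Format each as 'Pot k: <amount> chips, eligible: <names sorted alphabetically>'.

Contributions: A=73, B=73, C=54
Pot levels (distinct totals of non-folded players): 54, 73
Layer 1-54: 54 each from A, B, C = 54*3 = 162 chips; eligible A, B, C
Layer 55-73: 19 each from A, B = 19*2 = 38 chips; eligible A, B

Pot 1: 162 chips, eligible: A, B, C
Pot 2: 38 chips, eligible: A, B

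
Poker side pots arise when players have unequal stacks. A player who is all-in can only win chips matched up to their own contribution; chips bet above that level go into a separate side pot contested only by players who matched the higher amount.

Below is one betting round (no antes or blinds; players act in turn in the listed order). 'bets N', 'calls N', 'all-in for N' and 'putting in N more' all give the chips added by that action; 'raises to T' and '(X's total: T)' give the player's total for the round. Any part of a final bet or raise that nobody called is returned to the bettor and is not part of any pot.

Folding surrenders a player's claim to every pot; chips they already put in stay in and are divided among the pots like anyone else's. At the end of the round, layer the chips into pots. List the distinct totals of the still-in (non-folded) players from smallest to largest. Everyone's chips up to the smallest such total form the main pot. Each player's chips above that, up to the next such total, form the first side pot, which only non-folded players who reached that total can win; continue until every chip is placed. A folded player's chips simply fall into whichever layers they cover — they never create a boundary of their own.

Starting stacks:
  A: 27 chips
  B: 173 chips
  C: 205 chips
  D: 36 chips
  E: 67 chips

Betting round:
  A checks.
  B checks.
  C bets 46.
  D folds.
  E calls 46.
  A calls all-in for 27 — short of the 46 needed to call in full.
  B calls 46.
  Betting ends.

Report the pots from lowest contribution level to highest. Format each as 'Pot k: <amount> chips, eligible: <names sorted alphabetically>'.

Contributions: A=27, B=46, C=46, E=46
Folded: D
Pot levels (distinct totals of non-folded players): 27, 46
Layer 1-27: 27 each from A, B, C, E = 27*4 = 108 chips; eligible A, B, C, E
Layer 28-46: 19 each from B, C, E = 19*3 = 57 chips; eligible B, C, E

Pot 1: 108 chips, eligible: A, B, C, E
Pot 2: 57 chips, eligible: B, C, E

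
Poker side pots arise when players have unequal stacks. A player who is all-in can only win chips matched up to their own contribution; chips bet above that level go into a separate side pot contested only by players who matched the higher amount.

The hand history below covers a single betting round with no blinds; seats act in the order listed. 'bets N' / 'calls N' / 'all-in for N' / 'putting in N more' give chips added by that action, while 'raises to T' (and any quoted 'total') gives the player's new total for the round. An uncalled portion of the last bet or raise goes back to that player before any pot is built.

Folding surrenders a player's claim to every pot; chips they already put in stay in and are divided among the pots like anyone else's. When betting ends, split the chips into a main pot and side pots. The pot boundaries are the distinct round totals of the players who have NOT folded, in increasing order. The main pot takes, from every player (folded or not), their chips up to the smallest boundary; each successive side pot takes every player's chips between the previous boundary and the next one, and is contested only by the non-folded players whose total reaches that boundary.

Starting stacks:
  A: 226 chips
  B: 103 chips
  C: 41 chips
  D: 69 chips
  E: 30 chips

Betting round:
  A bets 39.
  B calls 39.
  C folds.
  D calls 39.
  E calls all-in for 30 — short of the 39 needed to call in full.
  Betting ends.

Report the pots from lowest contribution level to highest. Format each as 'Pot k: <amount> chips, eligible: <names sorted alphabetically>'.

Pot 1: 120 chips, eligible: A, B, D, E
Pot 2: 27 chips, eligible: A, B, D

Derivation:
Contributions: A=39, B=39, D=39, E=30
Folded: C
Pot levels (distinct totals of non-folded players): 30, 39
Layer 1-30: 30 each from A, B, D, E = 30*4 = 120 chips; eligible A, B, D, E
Layer 31-39: 9 each from A, B, D = 9*3 = 27 chips; eligible A, B, D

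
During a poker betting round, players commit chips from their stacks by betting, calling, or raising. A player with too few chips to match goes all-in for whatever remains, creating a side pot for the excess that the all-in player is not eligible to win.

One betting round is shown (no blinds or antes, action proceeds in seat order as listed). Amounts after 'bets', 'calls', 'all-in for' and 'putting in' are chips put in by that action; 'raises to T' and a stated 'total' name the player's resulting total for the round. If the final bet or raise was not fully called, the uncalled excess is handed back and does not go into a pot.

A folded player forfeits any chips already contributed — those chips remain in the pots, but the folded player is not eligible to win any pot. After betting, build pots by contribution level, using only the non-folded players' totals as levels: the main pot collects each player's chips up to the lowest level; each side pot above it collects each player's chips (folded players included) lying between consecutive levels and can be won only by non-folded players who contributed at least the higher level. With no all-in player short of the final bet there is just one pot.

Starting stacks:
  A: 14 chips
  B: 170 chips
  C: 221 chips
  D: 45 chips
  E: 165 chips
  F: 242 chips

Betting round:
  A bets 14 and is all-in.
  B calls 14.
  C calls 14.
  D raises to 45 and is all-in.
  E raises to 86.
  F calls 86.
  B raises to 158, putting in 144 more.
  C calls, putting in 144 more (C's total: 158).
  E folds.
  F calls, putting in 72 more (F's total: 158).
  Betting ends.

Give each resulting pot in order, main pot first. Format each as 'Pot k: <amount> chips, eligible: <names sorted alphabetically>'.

Pot 1: 84 chips, eligible: A, B, C, D, F
Pot 2: 155 chips, eligible: B, C, D, F
Pot 3: 380 chips, eligible: B, C, F

Derivation:
Contributions: A=14, B=158, C=158, D=45, E=86, F=158
Folded: E
Pot levels (distinct totals of non-folded players): 14, 45, 158
Layer 1-14: 14 each from A, B, C, D, E, F = 14*6 = 84 chips; eligible A, B, C, D, F
Layer 15-45: 31 each from B, C, D, E, F = 31*5 = 155 chips; eligible B, C, D, F
Layer 46-158: B 113 + C 113 + E 41 + F 113 = 380 chips; eligible B, C, F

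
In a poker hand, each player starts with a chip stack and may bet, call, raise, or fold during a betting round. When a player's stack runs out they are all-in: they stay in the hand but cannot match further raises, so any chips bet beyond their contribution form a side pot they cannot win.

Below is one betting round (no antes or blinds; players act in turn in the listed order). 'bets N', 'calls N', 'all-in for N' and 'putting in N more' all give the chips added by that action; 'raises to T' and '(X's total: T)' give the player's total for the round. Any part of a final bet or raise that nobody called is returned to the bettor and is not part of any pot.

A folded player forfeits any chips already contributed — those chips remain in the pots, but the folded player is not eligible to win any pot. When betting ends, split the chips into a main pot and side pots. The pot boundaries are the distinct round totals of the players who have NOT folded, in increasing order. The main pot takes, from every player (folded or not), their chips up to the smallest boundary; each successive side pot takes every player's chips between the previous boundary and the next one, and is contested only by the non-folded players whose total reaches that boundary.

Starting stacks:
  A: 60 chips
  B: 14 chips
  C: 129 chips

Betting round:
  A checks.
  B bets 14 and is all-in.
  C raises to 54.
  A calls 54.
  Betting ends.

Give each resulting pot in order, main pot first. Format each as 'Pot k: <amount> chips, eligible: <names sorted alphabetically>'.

Contributions: A=54, B=14, C=54
Pot levels (distinct totals of non-folded players): 14, 54
Layer 1-14: 14 each from A, B, C = 14*3 = 42 chips; eligible A, B, C
Layer 15-54: 40 each from A, C = 40*2 = 80 chips; eligible A, C

Pot 1: 42 chips, eligible: A, B, C
Pot 2: 80 chips, eligible: A, C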